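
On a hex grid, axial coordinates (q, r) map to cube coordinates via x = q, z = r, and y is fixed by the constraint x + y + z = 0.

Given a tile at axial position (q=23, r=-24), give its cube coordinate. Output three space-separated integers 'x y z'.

Answer: 23 1 -24

Derivation:
x = q = 23
z = r = -24
y = -x - z = -(23) - (-24) = 1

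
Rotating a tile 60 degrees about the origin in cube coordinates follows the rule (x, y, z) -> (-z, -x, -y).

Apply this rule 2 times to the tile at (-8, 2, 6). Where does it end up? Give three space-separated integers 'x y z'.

Answer: 2 6 -8

Derivation:
Start: (-8, 2, 6)
Step 1: (-8, 2, 6) -> (-(6), -(-8), -(2)) = (-6, 8, -2)
Step 2: (-6, 8, -2) -> (-(-2), -(-6), -(8)) = (2, 6, -8)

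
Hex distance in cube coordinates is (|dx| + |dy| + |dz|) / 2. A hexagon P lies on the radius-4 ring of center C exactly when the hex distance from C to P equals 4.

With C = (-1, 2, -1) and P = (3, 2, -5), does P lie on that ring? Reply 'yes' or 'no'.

|px - cx| = |3 - (-1)| = 4
|py - cy| = |2 - 2| = 0
|pz - cz| = |-5 - (-1)| = 4
distance = (4+0+4)/2 = 8/2 = 4
radius = 4; distance == radius -> yes

Answer: yes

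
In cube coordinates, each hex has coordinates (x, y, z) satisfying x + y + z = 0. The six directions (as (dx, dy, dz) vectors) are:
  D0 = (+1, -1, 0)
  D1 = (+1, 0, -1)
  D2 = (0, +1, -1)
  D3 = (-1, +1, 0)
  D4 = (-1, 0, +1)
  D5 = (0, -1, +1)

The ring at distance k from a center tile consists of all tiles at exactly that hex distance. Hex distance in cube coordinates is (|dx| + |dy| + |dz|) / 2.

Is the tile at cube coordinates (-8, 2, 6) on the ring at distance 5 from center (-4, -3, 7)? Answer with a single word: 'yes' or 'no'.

Answer: yes

Derivation:
|px - cx| = |-8 - (-4)| = 4
|py - cy| = |2 - (-3)| = 5
|pz - cz| = |6 - 7| = 1
distance = (4+5+1)/2 = 10/2 = 5
radius = 5; distance == radius -> yes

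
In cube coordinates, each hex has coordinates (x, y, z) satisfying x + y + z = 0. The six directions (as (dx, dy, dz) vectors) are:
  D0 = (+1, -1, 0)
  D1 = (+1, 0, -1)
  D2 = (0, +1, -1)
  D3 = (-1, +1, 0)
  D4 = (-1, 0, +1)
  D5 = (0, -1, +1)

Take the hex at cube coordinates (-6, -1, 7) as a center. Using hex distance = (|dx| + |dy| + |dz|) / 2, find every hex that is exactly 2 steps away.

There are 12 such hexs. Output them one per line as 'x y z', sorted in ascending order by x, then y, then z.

Walk ring at distance 2 from (-6, -1, 7):
Start at center + D4*2 = (-8, -1, 9)
  hex 0: (-8, -1, 9)
  hex 1: (-7, -2, 9)
  hex 2: (-6, -3, 9)
  hex 3: (-5, -3, 8)
  hex 4: (-4, -3, 7)
  hex 5: (-4, -2, 6)
  hex 6: (-4, -1, 5)
  hex 7: (-5, 0, 5)
  hex 8: (-6, 1, 5)
  hex 9: (-7, 1, 6)
  hex 10: (-8, 1, 7)
  hex 11: (-8, 0, 8)
Sorted: 12 hexes.

Answer: -8 -1 9
-8 0 8
-8 1 7
-7 -2 9
-7 1 6
-6 -3 9
-6 1 5
-5 -3 8
-5 0 5
-4 -3 7
-4 -2 6
-4 -1 5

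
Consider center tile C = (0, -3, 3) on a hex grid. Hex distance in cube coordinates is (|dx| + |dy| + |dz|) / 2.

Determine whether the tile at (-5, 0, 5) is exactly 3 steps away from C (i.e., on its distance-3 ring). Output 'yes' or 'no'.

Answer: no

Derivation:
|px - cx| = |-5 - 0| = 5
|py - cy| = |0 - (-3)| = 3
|pz - cz| = |5 - 3| = 2
distance = (5+3+2)/2 = 10/2 = 5
radius = 3; distance != radius -> no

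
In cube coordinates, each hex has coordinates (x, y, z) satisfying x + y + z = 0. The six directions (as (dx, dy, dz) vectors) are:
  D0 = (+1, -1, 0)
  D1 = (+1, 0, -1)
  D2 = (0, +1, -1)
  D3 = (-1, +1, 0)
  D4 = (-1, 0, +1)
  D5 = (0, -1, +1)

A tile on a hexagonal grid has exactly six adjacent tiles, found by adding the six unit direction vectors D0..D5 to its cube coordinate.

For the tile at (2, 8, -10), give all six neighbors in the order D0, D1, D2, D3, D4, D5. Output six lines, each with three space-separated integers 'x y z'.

Center: (2, 8, -10). Add each direction:
  D0: (2, 8, -10) + (1, -1, 0) = (3, 7, -10)
  D1: (2, 8, -10) + (1, 0, -1) = (3, 8, -11)
  D2: (2, 8, -10) + (0, 1, -1) = (2, 9, -11)
  D3: (2, 8, -10) + (-1, 1, 0) = (1, 9, -10)
  D4: (2, 8, -10) + (-1, 0, 1) = (1, 8, -9)
  D5: (2, 8, -10) + (0, -1, 1) = (2, 7, -9)

Answer: 3 7 -10
3 8 -11
2 9 -11
1 9 -10
1 8 -9
2 7 -9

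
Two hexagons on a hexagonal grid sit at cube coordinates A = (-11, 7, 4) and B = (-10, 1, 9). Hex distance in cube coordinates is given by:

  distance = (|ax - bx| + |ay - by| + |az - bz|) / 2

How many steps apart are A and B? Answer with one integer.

|ax - bx| = |-11 - (-10)| = 1
|ay - by| = |7 - 1| = 6
|az - bz| = |4 - 9| = 5
distance = (1 + 6 + 5) / 2 = 12 / 2 = 6

Answer: 6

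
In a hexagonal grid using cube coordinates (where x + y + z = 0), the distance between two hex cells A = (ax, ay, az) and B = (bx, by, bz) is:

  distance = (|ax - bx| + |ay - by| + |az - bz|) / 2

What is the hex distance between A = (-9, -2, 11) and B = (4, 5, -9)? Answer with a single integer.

|ax - bx| = |-9 - 4| = 13
|ay - by| = |-2 - 5| = 7
|az - bz| = |11 - (-9)| = 20
distance = (13 + 7 + 20) / 2 = 40 / 2 = 20

Answer: 20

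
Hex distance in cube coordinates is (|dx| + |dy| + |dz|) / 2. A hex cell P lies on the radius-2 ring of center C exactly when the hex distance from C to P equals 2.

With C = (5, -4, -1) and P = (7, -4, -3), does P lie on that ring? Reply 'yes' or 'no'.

Answer: yes

Derivation:
|px - cx| = |7 - 5| = 2
|py - cy| = |-4 - (-4)| = 0
|pz - cz| = |-3 - (-1)| = 2
distance = (2+0+2)/2 = 4/2 = 2
radius = 2; distance == radius -> yes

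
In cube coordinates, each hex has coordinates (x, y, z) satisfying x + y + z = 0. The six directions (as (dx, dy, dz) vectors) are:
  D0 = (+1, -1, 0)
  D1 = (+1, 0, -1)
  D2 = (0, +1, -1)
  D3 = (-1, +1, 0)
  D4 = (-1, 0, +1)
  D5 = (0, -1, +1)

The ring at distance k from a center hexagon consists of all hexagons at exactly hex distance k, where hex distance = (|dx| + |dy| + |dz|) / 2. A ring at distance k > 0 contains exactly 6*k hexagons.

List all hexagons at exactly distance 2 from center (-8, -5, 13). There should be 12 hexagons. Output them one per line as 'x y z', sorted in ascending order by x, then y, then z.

Walk ring at distance 2 from (-8, -5, 13):
Start at center + D4*2 = (-10, -5, 15)
  hex 0: (-10, -5, 15)
  hex 1: (-9, -6, 15)
  hex 2: (-8, -7, 15)
  hex 3: (-7, -7, 14)
  hex 4: (-6, -7, 13)
  hex 5: (-6, -6, 12)
  hex 6: (-6, -5, 11)
  hex 7: (-7, -4, 11)
  hex 8: (-8, -3, 11)
  hex 9: (-9, -3, 12)
  hex 10: (-10, -3, 13)
  hex 11: (-10, -4, 14)
Sorted: 12 hexes.

Answer: -10 -5 15
-10 -4 14
-10 -3 13
-9 -6 15
-9 -3 12
-8 -7 15
-8 -3 11
-7 -7 14
-7 -4 11
-6 -7 13
-6 -6 12
-6 -5 11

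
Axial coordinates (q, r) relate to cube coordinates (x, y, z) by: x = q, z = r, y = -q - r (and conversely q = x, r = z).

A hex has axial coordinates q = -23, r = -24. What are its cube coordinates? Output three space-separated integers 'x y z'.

x = q = -23
z = r = -24
y = -x - z = -(-23) - (-24) = 47

Answer: -23 47 -24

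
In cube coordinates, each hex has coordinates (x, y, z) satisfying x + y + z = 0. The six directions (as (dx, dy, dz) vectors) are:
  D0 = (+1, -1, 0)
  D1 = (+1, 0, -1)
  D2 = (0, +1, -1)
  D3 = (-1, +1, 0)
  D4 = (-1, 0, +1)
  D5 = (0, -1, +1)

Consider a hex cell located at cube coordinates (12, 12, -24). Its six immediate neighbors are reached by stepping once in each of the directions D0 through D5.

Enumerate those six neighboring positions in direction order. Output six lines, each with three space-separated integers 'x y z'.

Center: (12, 12, -24). Add each direction:
  D0: (12, 12, -24) + (1, -1, 0) = (13, 11, -24)
  D1: (12, 12, -24) + (1, 0, -1) = (13, 12, -25)
  D2: (12, 12, -24) + (0, 1, -1) = (12, 13, -25)
  D3: (12, 12, -24) + (-1, 1, 0) = (11, 13, -24)
  D4: (12, 12, -24) + (-1, 0, 1) = (11, 12, -23)
  D5: (12, 12, -24) + (0, -1, 1) = (12, 11, -23)

Answer: 13 11 -24
13 12 -25
12 13 -25
11 13 -24
11 12 -23
12 11 -23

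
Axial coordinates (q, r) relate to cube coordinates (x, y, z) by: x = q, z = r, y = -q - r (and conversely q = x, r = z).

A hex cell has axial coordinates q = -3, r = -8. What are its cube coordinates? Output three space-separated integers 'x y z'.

Answer: -3 11 -8

Derivation:
x = q = -3
z = r = -8
y = -x - z = -(-3) - (-8) = 11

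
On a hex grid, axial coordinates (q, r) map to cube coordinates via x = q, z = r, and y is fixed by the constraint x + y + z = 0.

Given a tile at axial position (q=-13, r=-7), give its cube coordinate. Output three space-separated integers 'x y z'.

Answer: -13 20 -7

Derivation:
x = q = -13
z = r = -7
y = -x - z = -(-13) - (-7) = 20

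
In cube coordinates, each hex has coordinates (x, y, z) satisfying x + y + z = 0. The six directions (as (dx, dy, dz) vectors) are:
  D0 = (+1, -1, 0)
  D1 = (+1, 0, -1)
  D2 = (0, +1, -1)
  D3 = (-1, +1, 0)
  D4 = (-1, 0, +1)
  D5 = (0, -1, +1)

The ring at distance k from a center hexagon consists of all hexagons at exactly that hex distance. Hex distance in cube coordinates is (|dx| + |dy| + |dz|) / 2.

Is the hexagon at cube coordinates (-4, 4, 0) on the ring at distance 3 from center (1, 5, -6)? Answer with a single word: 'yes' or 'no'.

Answer: no

Derivation:
|px - cx| = |-4 - 1| = 5
|py - cy| = |4 - 5| = 1
|pz - cz| = |0 - (-6)| = 6
distance = (5+1+6)/2 = 12/2 = 6
radius = 3; distance != radius -> no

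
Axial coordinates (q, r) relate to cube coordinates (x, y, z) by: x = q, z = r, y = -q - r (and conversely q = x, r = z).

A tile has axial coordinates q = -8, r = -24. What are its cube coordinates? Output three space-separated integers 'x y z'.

x = q = -8
z = r = -24
y = -x - z = -(-8) - (-24) = 32

Answer: -8 32 -24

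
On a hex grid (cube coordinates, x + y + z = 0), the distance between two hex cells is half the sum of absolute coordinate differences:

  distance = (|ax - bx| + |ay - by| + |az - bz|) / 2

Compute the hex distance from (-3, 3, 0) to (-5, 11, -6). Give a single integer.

|ax - bx| = |-3 - (-5)| = 2
|ay - by| = |3 - 11| = 8
|az - bz| = |0 - (-6)| = 6
distance = (2 + 8 + 6) / 2 = 16 / 2 = 8

Answer: 8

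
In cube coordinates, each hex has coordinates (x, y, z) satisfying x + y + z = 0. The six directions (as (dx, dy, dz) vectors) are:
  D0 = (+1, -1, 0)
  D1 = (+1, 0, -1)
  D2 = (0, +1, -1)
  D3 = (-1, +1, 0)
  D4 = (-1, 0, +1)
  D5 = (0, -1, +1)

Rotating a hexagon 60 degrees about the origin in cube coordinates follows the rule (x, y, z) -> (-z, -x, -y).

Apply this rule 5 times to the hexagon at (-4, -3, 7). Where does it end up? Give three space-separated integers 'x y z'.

Answer: 3 -7 4

Derivation:
Start: (-4, -3, 7)
Step 1: (-4, -3, 7) -> (-(7), -(-4), -(-3)) = (-7, 4, 3)
Step 2: (-7, 4, 3) -> (-(3), -(-7), -(4)) = (-3, 7, -4)
Step 3: (-3, 7, -4) -> (-(-4), -(-3), -(7)) = (4, 3, -7)
Step 4: (4, 3, -7) -> (-(-7), -(4), -(3)) = (7, -4, -3)
Step 5: (7, -4, -3) -> (-(-3), -(7), -(-4)) = (3, -7, 4)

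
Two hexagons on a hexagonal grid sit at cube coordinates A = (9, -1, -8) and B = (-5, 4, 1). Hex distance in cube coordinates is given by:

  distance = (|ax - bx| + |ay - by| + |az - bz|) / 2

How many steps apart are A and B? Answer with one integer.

|ax - bx| = |9 - (-5)| = 14
|ay - by| = |-1 - 4| = 5
|az - bz| = |-8 - 1| = 9
distance = (14 + 5 + 9) / 2 = 28 / 2 = 14

Answer: 14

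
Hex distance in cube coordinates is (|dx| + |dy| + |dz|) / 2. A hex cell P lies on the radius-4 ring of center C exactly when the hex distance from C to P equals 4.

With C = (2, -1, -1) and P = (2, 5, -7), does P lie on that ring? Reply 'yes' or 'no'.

Answer: no

Derivation:
|px - cx| = |2 - 2| = 0
|py - cy| = |5 - (-1)| = 6
|pz - cz| = |-7 - (-1)| = 6
distance = (0+6+6)/2 = 12/2 = 6
radius = 4; distance != radius -> no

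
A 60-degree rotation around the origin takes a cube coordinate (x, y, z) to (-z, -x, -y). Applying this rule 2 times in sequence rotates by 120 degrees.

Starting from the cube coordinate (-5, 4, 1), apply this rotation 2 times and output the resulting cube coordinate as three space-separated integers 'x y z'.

Start: (-5, 4, 1)
Step 1: (-5, 4, 1) -> (-(1), -(-5), -(4)) = (-1, 5, -4)
Step 2: (-1, 5, -4) -> (-(-4), -(-1), -(5)) = (4, 1, -5)

Answer: 4 1 -5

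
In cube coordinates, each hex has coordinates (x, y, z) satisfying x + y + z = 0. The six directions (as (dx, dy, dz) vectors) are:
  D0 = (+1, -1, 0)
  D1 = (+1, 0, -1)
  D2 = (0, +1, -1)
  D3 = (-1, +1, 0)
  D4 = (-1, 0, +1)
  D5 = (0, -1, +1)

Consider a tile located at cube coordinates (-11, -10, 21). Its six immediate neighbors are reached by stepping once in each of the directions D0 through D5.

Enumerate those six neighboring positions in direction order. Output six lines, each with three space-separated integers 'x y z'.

Answer: -10 -11 21
-10 -10 20
-11 -9 20
-12 -9 21
-12 -10 22
-11 -11 22

Derivation:
Center: (-11, -10, 21). Add each direction:
  D0: (-11, -10, 21) + (1, -1, 0) = (-10, -11, 21)
  D1: (-11, -10, 21) + (1, 0, -1) = (-10, -10, 20)
  D2: (-11, -10, 21) + (0, 1, -1) = (-11, -9, 20)
  D3: (-11, -10, 21) + (-1, 1, 0) = (-12, -9, 21)
  D4: (-11, -10, 21) + (-1, 0, 1) = (-12, -10, 22)
  D5: (-11, -10, 21) + (0, -1, 1) = (-11, -11, 22)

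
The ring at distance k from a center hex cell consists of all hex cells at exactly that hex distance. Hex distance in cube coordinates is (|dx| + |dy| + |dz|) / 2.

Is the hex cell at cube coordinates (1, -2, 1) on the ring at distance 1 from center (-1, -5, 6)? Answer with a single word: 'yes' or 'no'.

|px - cx| = |1 - (-1)| = 2
|py - cy| = |-2 - (-5)| = 3
|pz - cz| = |1 - 6| = 5
distance = (2+3+5)/2 = 10/2 = 5
radius = 1; distance != radius -> no

Answer: no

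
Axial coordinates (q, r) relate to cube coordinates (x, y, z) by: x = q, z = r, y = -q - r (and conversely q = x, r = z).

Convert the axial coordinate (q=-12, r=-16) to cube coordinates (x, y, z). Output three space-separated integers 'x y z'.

Answer: -12 28 -16

Derivation:
x = q = -12
z = r = -16
y = -x - z = -(-12) - (-16) = 28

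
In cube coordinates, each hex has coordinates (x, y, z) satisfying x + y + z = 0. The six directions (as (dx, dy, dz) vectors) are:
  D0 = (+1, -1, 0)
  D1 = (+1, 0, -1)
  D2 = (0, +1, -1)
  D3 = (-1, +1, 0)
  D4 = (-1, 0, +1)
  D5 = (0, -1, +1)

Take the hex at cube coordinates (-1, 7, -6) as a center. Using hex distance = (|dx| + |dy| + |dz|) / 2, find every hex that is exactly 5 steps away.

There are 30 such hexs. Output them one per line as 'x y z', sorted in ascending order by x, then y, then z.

Answer: -6 7 -1
-6 8 -2
-6 9 -3
-6 10 -4
-6 11 -5
-6 12 -6
-5 6 -1
-5 12 -7
-4 5 -1
-4 12 -8
-3 4 -1
-3 12 -9
-2 3 -1
-2 12 -10
-1 2 -1
-1 12 -11
0 2 -2
0 11 -11
1 2 -3
1 10 -11
2 2 -4
2 9 -11
3 2 -5
3 8 -11
4 2 -6
4 3 -7
4 4 -8
4 5 -9
4 6 -10
4 7 -11

Derivation:
Walk ring at distance 5 from (-1, 7, -6):
Start at center + D4*5 = (-6, 7, -1)
  hex 0: (-6, 7, -1)
  hex 1: (-5, 6, -1)
  hex 2: (-4, 5, -1)
  hex 3: (-3, 4, -1)
  hex 4: (-2, 3, -1)
  hex 5: (-1, 2, -1)
  hex 6: (0, 2, -2)
  hex 7: (1, 2, -3)
  hex 8: (2, 2, -4)
  hex 9: (3, 2, -5)
  hex 10: (4, 2, -6)
  hex 11: (4, 3, -7)
  hex 12: (4, 4, -8)
  hex 13: (4, 5, -9)
  hex 14: (4, 6, -10)
  hex 15: (4, 7, -11)
  hex 16: (3, 8, -11)
  hex 17: (2, 9, -11)
  hex 18: (1, 10, -11)
  hex 19: (0, 11, -11)
  hex 20: (-1, 12, -11)
  hex 21: (-2, 12, -10)
  hex 22: (-3, 12, -9)
  hex 23: (-4, 12, -8)
  hex 24: (-5, 12, -7)
  hex 25: (-6, 12, -6)
  hex 26: (-6, 11, -5)
  hex 27: (-6, 10, -4)
  hex 28: (-6, 9, -3)
  hex 29: (-6, 8, -2)
Sorted: 30 hexes.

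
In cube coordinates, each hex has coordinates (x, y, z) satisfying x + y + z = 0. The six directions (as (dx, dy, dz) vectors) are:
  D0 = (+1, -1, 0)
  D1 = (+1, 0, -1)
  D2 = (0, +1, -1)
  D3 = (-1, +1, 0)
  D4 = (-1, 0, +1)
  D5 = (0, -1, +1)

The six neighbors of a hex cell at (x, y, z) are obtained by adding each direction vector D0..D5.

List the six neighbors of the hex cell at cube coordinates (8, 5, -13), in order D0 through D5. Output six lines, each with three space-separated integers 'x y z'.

Center: (8, 5, -13). Add each direction:
  D0: (8, 5, -13) + (1, -1, 0) = (9, 4, -13)
  D1: (8, 5, -13) + (1, 0, -1) = (9, 5, -14)
  D2: (8, 5, -13) + (0, 1, -1) = (8, 6, -14)
  D3: (8, 5, -13) + (-1, 1, 0) = (7, 6, -13)
  D4: (8, 5, -13) + (-1, 0, 1) = (7, 5, -12)
  D5: (8, 5, -13) + (0, -1, 1) = (8, 4, -12)

Answer: 9 4 -13
9 5 -14
8 6 -14
7 6 -13
7 5 -12
8 4 -12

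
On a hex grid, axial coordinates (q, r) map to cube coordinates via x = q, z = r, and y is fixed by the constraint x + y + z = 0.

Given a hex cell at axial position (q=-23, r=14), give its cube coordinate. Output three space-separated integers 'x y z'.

Answer: -23 9 14

Derivation:
x = q = -23
z = r = 14
y = -x - z = -(-23) - (14) = 9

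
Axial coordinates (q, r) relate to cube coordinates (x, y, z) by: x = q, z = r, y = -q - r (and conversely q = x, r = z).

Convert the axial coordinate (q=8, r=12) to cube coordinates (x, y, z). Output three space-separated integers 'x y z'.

Answer: 8 -20 12

Derivation:
x = q = 8
z = r = 12
y = -x - z = -(8) - (12) = -20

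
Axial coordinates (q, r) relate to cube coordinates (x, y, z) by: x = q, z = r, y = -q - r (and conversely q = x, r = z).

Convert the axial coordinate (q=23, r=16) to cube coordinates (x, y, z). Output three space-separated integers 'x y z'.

Answer: 23 -39 16

Derivation:
x = q = 23
z = r = 16
y = -x - z = -(23) - (16) = -39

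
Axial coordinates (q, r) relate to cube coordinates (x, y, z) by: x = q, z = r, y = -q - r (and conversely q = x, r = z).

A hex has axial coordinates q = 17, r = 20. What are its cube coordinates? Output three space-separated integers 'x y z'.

Answer: 17 -37 20

Derivation:
x = q = 17
z = r = 20
y = -x - z = -(17) - (20) = -37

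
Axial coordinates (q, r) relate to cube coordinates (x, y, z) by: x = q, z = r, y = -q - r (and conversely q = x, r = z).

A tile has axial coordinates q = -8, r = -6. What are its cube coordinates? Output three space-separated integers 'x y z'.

Answer: -8 14 -6

Derivation:
x = q = -8
z = r = -6
y = -x - z = -(-8) - (-6) = 14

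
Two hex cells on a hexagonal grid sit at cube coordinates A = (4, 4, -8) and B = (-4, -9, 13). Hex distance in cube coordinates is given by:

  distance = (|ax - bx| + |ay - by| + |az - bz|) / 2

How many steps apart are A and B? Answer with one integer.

|ax - bx| = |4 - (-4)| = 8
|ay - by| = |4 - (-9)| = 13
|az - bz| = |-8 - 13| = 21
distance = (8 + 13 + 21) / 2 = 42 / 2 = 21

Answer: 21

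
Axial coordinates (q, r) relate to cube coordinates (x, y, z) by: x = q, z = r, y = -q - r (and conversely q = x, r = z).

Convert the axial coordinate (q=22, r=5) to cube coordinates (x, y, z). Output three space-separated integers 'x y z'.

Answer: 22 -27 5

Derivation:
x = q = 22
z = r = 5
y = -x - z = -(22) - (5) = -27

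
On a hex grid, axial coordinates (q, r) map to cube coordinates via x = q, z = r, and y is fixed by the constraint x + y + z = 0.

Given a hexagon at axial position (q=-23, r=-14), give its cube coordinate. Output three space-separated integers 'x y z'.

Answer: -23 37 -14

Derivation:
x = q = -23
z = r = -14
y = -x - z = -(-23) - (-14) = 37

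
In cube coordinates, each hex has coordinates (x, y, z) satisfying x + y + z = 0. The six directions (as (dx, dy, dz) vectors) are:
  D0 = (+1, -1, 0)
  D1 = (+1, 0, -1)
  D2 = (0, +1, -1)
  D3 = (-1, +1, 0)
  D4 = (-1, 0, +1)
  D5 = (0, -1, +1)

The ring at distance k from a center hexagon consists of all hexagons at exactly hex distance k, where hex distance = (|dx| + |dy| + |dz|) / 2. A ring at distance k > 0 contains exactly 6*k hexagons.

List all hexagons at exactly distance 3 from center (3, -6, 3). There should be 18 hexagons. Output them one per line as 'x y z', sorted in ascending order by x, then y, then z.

Answer: 0 -6 6
0 -5 5
0 -4 4
0 -3 3
1 -7 6
1 -3 2
2 -8 6
2 -3 1
3 -9 6
3 -3 0
4 -9 5
4 -4 0
5 -9 4
5 -5 0
6 -9 3
6 -8 2
6 -7 1
6 -6 0

Derivation:
Walk ring at distance 3 from (3, -6, 3):
Start at center + D4*3 = (0, -6, 6)
  hex 0: (0, -6, 6)
  hex 1: (1, -7, 6)
  hex 2: (2, -8, 6)
  hex 3: (3, -9, 6)
  hex 4: (4, -9, 5)
  hex 5: (5, -9, 4)
  hex 6: (6, -9, 3)
  hex 7: (6, -8, 2)
  hex 8: (6, -7, 1)
  hex 9: (6, -6, 0)
  hex 10: (5, -5, 0)
  hex 11: (4, -4, 0)
  hex 12: (3, -3, 0)
  hex 13: (2, -3, 1)
  hex 14: (1, -3, 2)
  hex 15: (0, -3, 3)
  hex 16: (0, -4, 4)
  hex 17: (0, -5, 5)
Sorted: 18 hexes.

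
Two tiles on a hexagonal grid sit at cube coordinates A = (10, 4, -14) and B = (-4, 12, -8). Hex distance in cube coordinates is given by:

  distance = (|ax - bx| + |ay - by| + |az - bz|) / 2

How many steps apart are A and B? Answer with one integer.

Answer: 14

Derivation:
|ax - bx| = |10 - (-4)| = 14
|ay - by| = |4 - 12| = 8
|az - bz| = |-14 - (-8)| = 6
distance = (14 + 8 + 6) / 2 = 28 / 2 = 14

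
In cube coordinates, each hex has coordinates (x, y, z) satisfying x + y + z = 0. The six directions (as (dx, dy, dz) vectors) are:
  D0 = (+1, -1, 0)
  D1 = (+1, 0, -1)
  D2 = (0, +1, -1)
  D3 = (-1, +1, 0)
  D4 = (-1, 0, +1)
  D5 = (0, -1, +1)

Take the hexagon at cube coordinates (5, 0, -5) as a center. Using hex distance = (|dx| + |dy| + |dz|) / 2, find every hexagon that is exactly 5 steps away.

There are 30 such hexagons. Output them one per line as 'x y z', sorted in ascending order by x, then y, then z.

Answer: 0 0 0
0 1 -1
0 2 -2
0 3 -3
0 4 -4
0 5 -5
1 -1 0
1 5 -6
2 -2 0
2 5 -7
3 -3 0
3 5 -8
4 -4 0
4 5 -9
5 -5 0
5 5 -10
6 -5 -1
6 4 -10
7 -5 -2
7 3 -10
8 -5 -3
8 2 -10
9 -5 -4
9 1 -10
10 -5 -5
10 -4 -6
10 -3 -7
10 -2 -8
10 -1 -9
10 0 -10

Derivation:
Walk ring at distance 5 from (5, 0, -5):
Start at center + D4*5 = (0, 0, 0)
  hex 0: (0, 0, 0)
  hex 1: (1, -1, 0)
  hex 2: (2, -2, 0)
  hex 3: (3, -3, 0)
  hex 4: (4, -4, 0)
  hex 5: (5, -5, 0)
  hex 6: (6, -5, -1)
  hex 7: (7, -5, -2)
  hex 8: (8, -5, -3)
  hex 9: (9, -5, -4)
  hex 10: (10, -5, -5)
  hex 11: (10, -4, -6)
  hex 12: (10, -3, -7)
  hex 13: (10, -2, -8)
  hex 14: (10, -1, -9)
  hex 15: (10, 0, -10)
  hex 16: (9, 1, -10)
  hex 17: (8, 2, -10)
  hex 18: (7, 3, -10)
  hex 19: (6, 4, -10)
  hex 20: (5, 5, -10)
  hex 21: (4, 5, -9)
  hex 22: (3, 5, -8)
  hex 23: (2, 5, -7)
  hex 24: (1, 5, -6)
  hex 25: (0, 5, -5)
  hex 26: (0, 4, -4)
  hex 27: (0, 3, -3)
  hex 28: (0, 2, -2)
  hex 29: (0, 1, -1)
Sorted: 30 hexes.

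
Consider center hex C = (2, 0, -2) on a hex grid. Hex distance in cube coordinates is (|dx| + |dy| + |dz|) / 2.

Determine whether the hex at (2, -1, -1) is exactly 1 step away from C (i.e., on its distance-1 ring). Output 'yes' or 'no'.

|px - cx| = |2 - 2| = 0
|py - cy| = |-1 - 0| = 1
|pz - cz| = |-1 - (-2)| = 1
distance = (0+1+1)/2 = 2/2 = 1
radius = 1; distance == radius -> yes

Answer: yes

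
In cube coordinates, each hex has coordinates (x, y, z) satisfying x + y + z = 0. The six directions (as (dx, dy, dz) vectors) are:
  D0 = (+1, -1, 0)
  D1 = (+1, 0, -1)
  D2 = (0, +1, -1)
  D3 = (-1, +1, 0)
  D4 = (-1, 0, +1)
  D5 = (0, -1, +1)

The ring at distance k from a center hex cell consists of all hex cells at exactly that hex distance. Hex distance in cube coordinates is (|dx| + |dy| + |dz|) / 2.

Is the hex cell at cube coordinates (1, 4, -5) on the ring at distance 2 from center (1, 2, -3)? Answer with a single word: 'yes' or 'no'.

|px - cx| = |1 - 1| = 0
|py - cy| = |4 - 2| = 2
|pz - cz| = |-5 - (-3)| = 2
distance = (0+2+2)/2 = 4/2 = 2
radius = 2; distance == radius -> yes

Answer: yes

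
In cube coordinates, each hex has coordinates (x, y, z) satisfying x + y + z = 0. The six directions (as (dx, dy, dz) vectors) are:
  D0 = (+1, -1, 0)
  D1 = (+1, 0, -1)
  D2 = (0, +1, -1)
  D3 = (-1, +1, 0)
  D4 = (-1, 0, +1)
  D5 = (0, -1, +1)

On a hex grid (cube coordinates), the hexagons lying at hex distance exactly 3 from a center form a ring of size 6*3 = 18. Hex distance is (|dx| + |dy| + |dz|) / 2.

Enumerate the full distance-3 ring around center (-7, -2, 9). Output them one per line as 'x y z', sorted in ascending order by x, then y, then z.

Walk ring at distance 3 from (-7, -2, 9):
Start at center + D4*3 = (-10, -2, 12)
  hex 0: (-10, -2, 12)
  hex 1: (-9, -3, 12)
  hex 2: (-8, -4, 12)
  hex 3: (-7, -5, 12)
  hex 4: (-6, -5, 11)
  hex 5: (-5, -5, 10)
  hex 6: (-4, -5, 9)
  hex 7: (-4, -4, 8)
  hex 8: (-4, -3, 7)
  hex 9: (-4, -2, 6)
  hex 10: (-5, -1, 6)
  hex 11: (-6, 0, 6)
  hex 12: (-7, 1, 6)
  hex 13: (-8, 1, 7)
  hex 14: (-9, 1, 8)
  hex 15: (-10, 1, 9)
  hex 16: (-10, 0, 10)
  hex 17: (-10, -1, 11)
Sorted: 18 hexes.

Answer: -10 -2 12
-10 -1 11
-10 0 10
-10 1 9
-9 -3 12
-9 1 8
-8 -4 12
-8 1 7
-7 -5 12
-7 1 6
-6 -5 11
-6 0 6
-5 -5 10
-5 -1 6
-4 -5 9
-4 -4 8
-4 -3 7
-4 -2 6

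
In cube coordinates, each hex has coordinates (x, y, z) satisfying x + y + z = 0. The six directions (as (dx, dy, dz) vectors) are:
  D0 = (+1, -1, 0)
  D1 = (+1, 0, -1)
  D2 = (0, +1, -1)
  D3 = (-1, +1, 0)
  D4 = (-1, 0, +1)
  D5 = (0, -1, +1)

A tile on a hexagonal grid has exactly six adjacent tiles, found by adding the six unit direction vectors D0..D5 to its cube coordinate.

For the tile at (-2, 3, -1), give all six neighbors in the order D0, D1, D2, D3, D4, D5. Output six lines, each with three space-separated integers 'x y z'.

Center: (-2, 3, -1). Add each direction:
  D0: (-2, 3, -1) + (1, -1, 0) = (-1, 2, -1)
  D1: (-2, 3, -1) + (1, 0, -1) = (-1, 3, -2)
  D2: (-2, 3, -1) + (0, 1, -1) = (-2, 4, -2)
  D3: (-2, 3, -1) + (-1, 1, 0) = (-3, 4, -1)
  D4: (-2, 3, -1) + (-1, 0, 1) = (-3, 3, 0)
  D5: (-2, 3, -1) + (0, -1, 1) = (-2, 2, 0)

Answer: -1 2 -1
-1 3 -2
-2 4 -2
-3 4 -1
-3 3 0
-2 2 0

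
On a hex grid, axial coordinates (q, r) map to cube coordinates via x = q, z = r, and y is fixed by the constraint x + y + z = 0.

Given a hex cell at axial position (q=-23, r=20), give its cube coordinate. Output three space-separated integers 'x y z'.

x = q = -23
z = r = 20
y = -x - z = -(-23) - (20) = 3

Answer: -23 3 20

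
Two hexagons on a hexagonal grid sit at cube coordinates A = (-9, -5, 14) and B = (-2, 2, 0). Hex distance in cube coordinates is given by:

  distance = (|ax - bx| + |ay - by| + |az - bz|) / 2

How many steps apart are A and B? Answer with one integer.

|ax - bx| = |-9 - (-2)| = 7
|ay - by| = |-5 - 2| = 7
|az - bz| = |14 - 0| = 14
distance = (7 + 7 + 14) / 2 = 28 / 2 = 14

Answer: 14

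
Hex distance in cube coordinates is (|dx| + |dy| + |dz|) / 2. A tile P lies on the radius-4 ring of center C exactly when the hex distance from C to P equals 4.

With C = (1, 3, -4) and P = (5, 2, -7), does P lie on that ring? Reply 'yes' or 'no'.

|px - cx| = |5 - 1| = 4
|py - cy| = |2 - 3| = 1
|pz - cz| = |-7 - (-4)| = 3
distance = (4+1+3)/2 = 8/2 = 4
radius = 4; distance == radius -> yes

Answer: yes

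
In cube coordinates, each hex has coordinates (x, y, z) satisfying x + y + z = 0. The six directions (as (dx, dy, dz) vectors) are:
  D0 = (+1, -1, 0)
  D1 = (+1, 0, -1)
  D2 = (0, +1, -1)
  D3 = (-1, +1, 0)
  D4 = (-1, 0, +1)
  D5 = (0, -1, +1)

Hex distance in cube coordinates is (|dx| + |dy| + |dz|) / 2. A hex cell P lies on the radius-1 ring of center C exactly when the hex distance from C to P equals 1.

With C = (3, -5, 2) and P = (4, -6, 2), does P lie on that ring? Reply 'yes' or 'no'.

|px - cx| = |4 - 3| = 1
|py - cy| = |-6 - (-5)| = 1
|pz - cz| = |2 - 2| = 0
distance = (1+1+0)/2 = 2/2 = 1
radius = 1; distance == radius -> yes

Answer: yes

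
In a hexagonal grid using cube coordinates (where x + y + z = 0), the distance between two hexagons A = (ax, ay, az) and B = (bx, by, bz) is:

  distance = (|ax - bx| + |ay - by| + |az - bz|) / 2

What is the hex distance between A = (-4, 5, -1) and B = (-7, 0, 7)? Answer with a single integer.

|ax - bx| = |-4 - (-7)| = 3
|ay - by| = |5 - 0| = 5
|az - bz| = |-1 - 7| = 8
distance = (3 + 5 + 8) / 2 = 16 / 2 = 8

Answer: 8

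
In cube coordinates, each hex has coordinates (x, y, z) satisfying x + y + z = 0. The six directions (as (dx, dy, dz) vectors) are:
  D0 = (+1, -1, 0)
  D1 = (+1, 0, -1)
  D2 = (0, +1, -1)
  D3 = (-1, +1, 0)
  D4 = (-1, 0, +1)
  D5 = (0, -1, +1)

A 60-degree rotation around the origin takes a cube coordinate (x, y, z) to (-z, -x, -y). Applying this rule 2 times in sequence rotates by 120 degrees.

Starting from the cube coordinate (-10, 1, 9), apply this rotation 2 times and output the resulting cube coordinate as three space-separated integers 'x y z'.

Answer: 1 9 -10

Derivation:
Start: (-10, 1, 9)
Step 1: (-10, 1, 9) -> (-(9), -(-10), -(1)) = (-9, 10, -1)
Step 2: (-9, 10, -1) -> (-(-1), -(-9), -(10)) = (1, 9, -10)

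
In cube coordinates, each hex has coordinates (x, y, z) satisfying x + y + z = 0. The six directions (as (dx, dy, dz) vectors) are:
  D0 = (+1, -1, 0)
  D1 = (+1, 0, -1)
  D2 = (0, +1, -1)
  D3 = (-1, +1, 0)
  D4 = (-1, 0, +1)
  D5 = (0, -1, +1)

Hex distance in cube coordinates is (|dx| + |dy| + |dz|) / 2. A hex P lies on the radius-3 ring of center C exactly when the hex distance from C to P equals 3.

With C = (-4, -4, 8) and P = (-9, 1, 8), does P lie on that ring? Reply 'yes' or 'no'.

Answer: no

Derivation:
|px - cx| = |-9 - (-4)| = 5
|py - cy| = |1 - (-4)| = 5
|pz - cz| = |8 - 8| = 0
distance = (5+5+0)/2 = 10/2 = 5
radius = 3; distance != radius -> no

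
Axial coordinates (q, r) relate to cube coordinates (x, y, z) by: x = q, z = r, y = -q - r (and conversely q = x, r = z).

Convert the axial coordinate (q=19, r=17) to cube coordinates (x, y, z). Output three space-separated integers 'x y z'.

Answer: 19 -36 17

Derivation:
x = q = 19
z = r = 17
y = -x - z = -(19) - (17) = -36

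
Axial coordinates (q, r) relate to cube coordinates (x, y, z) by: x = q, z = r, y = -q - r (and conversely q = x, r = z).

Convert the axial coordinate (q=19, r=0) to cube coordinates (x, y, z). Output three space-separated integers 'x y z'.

Answer: 19 -19 0

Derivation:
x = q = 19
z = r = 0
y = -x - z = -(19) - (0) = -19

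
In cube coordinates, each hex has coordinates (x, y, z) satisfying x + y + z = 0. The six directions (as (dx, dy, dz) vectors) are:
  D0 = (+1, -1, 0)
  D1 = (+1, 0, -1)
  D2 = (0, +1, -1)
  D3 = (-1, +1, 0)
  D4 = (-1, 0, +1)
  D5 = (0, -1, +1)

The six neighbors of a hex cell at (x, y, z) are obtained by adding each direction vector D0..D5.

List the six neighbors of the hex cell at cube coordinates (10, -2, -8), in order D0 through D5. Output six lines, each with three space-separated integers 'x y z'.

Answer: 11 -3 -8
11 -2 -9
10 -1 -9
9 -1 -8
9 -2 -7
10 -3 -7

Derivation:
Center: (10, -2, -8). Add each direction:
  D0: (10, -2, -8) + (1, -1, 0) = (11, -3, -8)
  D1: (10, -2, -8) + (1, 0, -1) = (11, -2, -9)
  D2: (10, -2, -8) + (0, 1, -1) = (10, -1, -9)
  D3: (10, -2, -8) + (-1, 1, 0) = (9, -1, -8)
  D4: (10, -2, -8) + (-1, 0, 1) = (9, -2, -7)
  D5: (10, -2, -8) + (0, -1, 1) = (10, -3, -7)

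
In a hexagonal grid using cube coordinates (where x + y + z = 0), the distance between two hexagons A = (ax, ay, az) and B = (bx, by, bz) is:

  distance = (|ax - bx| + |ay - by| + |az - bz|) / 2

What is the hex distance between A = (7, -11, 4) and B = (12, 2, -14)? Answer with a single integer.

|ax - bx| = |7 - 12| = 5
|ay - by| = |-11 - 2| = 13
|az - bz| = |4 - (-14)| = 18
distance = (5 + 13 + 18) / 2 = 36 / 2 = 18

Answer: 18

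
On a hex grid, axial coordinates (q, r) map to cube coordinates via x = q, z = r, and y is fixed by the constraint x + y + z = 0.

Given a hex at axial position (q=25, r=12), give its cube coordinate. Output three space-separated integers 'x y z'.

x = q = 25
z = r = 12
y = -x - z = -(25) - (12) = -37

Answer: 25 -37 12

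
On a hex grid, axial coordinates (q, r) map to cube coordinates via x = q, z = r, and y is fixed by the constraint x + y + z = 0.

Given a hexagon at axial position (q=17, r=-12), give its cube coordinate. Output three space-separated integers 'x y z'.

Answer: 17 -5 -12

Derivation:
x = q = 17
z = r = -12
y = -x - z = -(17) - (-12) = -5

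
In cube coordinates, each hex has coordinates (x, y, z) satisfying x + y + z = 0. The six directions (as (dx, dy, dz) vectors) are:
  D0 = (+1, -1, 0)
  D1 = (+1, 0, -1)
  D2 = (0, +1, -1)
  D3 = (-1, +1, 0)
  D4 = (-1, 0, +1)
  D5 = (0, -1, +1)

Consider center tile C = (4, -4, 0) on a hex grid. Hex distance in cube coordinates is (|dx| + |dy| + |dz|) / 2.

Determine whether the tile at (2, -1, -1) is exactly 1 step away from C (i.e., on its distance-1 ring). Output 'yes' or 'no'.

Answer: no

Derivation:
|px - cx| = |2 - 4| = 2
|py - cy| = |-1 - (-4)| = 3
|pz - cz| = |-1 - 0| = 1
distance = (2+3+1)/2 = 6/2 = 3
radius = 1; distance != radius -> no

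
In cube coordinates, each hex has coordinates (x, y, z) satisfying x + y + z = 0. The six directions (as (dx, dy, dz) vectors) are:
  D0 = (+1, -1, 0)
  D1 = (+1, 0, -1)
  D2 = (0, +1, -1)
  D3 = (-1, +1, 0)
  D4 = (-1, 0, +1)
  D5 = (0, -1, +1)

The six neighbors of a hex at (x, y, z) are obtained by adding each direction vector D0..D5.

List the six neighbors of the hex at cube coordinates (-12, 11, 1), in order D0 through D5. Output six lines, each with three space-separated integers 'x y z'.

Center: (-12, 11, 1). Add each direction:
  D0: (-12, 11, 1) + (1, -1, 0) = (-11, 10, 1)
  D1: (-12, 11, 1) + (1, 0, -1) = (-11, 11, 0)
  D2: (-12, 11, 1) + (0, 1, -1) = (-12, 12, 0)
  D3: (-12, 11, 1) + (-1, 1, 0) = (-13, 12, 1)
  D4: (-12, 11, 1) + (-1, 0, 1) = (-13, 11, 2)
  D5: (-12, 11, 1) + (0, -1, 1) = (-12, 10, 2)

Answer: -11 10 1
-11 11 0
-12 12 0
-13 12 1
-13 11 2
-12 10 2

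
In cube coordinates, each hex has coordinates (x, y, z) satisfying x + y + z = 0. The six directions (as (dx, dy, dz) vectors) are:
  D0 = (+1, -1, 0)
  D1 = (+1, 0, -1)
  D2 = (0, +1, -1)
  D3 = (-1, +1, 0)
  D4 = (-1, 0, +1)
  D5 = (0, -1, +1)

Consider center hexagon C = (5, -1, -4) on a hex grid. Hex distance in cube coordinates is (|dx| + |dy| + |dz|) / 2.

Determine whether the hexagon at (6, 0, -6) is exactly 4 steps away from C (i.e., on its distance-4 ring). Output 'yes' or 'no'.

Answer: no

Derivation:
|px - cx| = |6 - 5| = 1
|py - cy| = |0 - (-1)| = 1
|pz - cz| = |-6 - (-4)| = 2
distance = (1+1+2)/2 = 4/2 = 2
radius = 4; distance != radius -> no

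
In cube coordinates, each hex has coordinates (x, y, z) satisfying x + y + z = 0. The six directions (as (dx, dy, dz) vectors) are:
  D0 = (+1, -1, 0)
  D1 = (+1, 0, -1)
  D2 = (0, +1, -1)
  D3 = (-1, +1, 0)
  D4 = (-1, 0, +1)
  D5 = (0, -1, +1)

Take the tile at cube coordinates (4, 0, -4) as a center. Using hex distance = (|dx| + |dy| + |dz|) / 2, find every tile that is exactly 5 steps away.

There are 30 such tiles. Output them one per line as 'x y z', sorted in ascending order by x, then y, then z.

Answer: -1 0 1
-1 1 0
-1 2 -1
-1 3 -2
-1 4 -3
-1 5 -4
0 -1 1
0 5 -5
1 -2 1
1 5 -6
2 -3 1
2 5 -7
3 -4 1
3 5 -8
4 -5 1
4 5 -9
5 -5 0
5 4 -9
6 -5 -1
6 3 -9
7 -5 -2
7 2 -9
8 -5 -3
8 1 -9
9 -5 -4
9 -4 -5
9 -3 -6
9 -2 -7
9 -1 -8
9 0 -9

Derivation:
Walk ring at distance 5 from (4, 0, -4):
Start at center + D4*5 = (-1, 0, 1)
  hex 0: (-1, 0, 1)
  hex 1: (0, -1, 1)
  hex 2: (1, -2, 1)
  hex 3: (2, -3, 1)
  hex 4: (3, -4, 1)
  hex 5: (4, -5, 1)
  hex 6: (5, -5, 0)
  hex 7: (6, -5, -1)
  hex 8: (7, -5, -2)
  hex 9: (8, -5, -3)
  hex 10: (9, -5, -4)
  hex 11: (9, -4, -5)
  hex 12: (9, -3, -6)
  hex 13: (9, -2, -7)
  hex 14: (9, -1, -8)
  hex 15: (9, 0, -9)
  hex 16: (8, 1, -9)
  hex 17: (7, 2, -9)
  hex 18: (6, 3, -9)
  hex 19: (5, 4, -9)
  hex 20: (4, 5, -9)
  hex 21: (3, 5, -8)
  hex 22: (2, 5, -7)
  hex 23: (1, 5, -6)
  hex 24: (0, 5, -5)
  hex 25: (-1, 5, -4)
  hex 26: (-1, 4, -3)
  hex 27: (-1, 3, -2)
  hex 28: (-1, 2, -1)
  hex 29: (-1, 1, 0)
Sorted: 30 hexes.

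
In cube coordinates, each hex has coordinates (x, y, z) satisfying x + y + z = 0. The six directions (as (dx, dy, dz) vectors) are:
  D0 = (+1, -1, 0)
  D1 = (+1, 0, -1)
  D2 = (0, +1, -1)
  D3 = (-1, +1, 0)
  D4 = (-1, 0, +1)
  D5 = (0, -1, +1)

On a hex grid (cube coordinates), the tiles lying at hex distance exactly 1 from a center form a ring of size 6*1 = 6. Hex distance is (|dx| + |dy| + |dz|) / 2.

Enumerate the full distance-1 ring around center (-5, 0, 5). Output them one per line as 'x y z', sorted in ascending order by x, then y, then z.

Answer: -6 0 6
-6 1 5
-5 -1 6
-5 1 4
-4 -1 5
-4 0 4

Derivation:
Walk ring at distance 1 from (-5, 0, 5):
Start at center + D4*1 = (-6, 0, 6)
  hex 0: (-6, 0, 6)
  hex 1: (-5, -1, 6)
  hex 2: (-4, -1, 5)
  hex 3: (-4, 0, 4)
  hex 4: (-5, 1, 4)
  hex 5: (-6, 1, 5)
Sorted: 6 hexes.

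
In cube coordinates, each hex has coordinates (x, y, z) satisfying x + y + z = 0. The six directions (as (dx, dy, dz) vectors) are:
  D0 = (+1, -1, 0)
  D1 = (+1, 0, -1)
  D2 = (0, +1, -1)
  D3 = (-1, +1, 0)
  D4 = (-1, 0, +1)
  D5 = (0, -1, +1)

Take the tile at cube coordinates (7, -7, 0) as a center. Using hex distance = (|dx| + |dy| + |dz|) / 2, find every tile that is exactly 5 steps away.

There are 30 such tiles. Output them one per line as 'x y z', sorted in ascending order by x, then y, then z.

Answer: 2 -7 5
2 -6 4
2 -5 3
2 -4 2
2 -3 1
2 -2 0
3 -8 5
3 -2 -1
4 -9 5
4 -2 -2
5 -10 5
5 -2 -3
6 -11 5
6 -2 -4
7 -12 5
7 -2 -5
8 -12 4
8 -3 -5
9 -12 3
9 -4 -5
10 -12 2
10 -5 -5
11 -12 1
11 -6 -5
12 -12 0
12 -11 -1
12 -10 -2
12 -9 -3
12 -8 -4
12 -7 -5

Derivation:
Walk ring at distance 5 from (7, -7, 0):
Start at center + D4*5 = (2, -7, 5)
  hex 0: (2, -7, 5)
  hex 1: (3, -8, 5)
  hex 2: (4, -9, 5)
  hex 3: (5, -10, 5)
  hex 4: (6, -11, 5)
  hex 5: (7, -12, 5)
  hex 6: (8, -12, 4)
  hex 7: (9, -12, 3)
  hex 8: (10, -12, 2)
  hex 9: (11, -12, 1)
  hex 10: (12, -12, 0)
  hex 11: (12, -11, -1)
  hex 12: (12, -10, -2)
  hex 13: (12, -9, -3)
  hex 14: (12, -8, -4)
  hex 15: (12, -7, -5)
  hex 16: (11, -6, -5)
  hex 17: (10, -5, -5)
  hex 18: (9, -4, -5)
  hex 19: (8, -3, -5)
  hex 20: (7, -2, -5)
  hex 21: (6, -2, -4)
  hex 22: (5, -2, -3)
  hex 23: (4, -2, -2)
  hex 24: (3, -2, -1)
  hex 25: (2, -2, 0)
  hex 26: (2, -3, 1)
  hex 27: (2, -4, 2)
  hex 28: (2, -5, 3)
  hex 29: (2, -6, 4)
Sorted: 30 hexes.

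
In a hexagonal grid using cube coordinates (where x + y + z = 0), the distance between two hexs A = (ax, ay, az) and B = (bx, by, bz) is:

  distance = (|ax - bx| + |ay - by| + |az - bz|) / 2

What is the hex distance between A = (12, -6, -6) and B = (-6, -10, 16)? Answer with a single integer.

Answer: 22

Derivation:
|ax - bx| = |12 - (-6)| = 18
|ay - by| = |-6 - (-10)| = 4
|az - bz| = |-6 - 16| = 22
distance = (18 + 4 + 22) / 2 = 44 / 2 = 22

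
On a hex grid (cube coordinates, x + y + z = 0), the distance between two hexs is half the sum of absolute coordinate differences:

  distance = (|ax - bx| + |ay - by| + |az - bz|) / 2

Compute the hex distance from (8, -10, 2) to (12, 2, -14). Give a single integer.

|ax - bx| = |8 - 12| = 4
|ay - by| = |-10 - 2| = 12
|az - bz| = |2 - (-14)| = 16
distance = (4 + 12 + 16) / 2 = 32 / 2 = 16

Answer: 16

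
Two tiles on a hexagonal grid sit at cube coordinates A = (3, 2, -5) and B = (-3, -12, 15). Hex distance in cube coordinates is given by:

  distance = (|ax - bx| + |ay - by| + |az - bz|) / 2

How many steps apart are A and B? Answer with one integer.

|ax - bx| = |3 - (-3)| = 6
|ay - by| = |2 - (-12)| = 14
|az - bz| = |-5 - 15| = 20
distance = (6 + 14 + 20) / 2 = 40 / 2 = 20

Answer: 20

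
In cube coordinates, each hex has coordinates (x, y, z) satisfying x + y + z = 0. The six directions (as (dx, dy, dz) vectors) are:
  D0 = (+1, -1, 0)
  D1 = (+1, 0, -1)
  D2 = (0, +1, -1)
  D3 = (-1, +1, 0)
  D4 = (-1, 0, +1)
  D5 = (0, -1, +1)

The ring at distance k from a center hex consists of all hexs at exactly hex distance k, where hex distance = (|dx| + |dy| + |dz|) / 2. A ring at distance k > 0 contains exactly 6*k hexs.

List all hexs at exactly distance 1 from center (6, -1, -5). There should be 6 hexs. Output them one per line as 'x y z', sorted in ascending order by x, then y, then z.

Walk ring at distance 1 from (6, -1, -5):
Start at center + D4*1 = (5, -1, -4)
  hex 0: (5, -1, -4)
  hex 1: (6, -2, -4)
  hex 2: (7, -2, -5)
  hex 3: (7, -1, -6)
  hex 4: (6, 0, -6)
  hex 5: (5, 0, -5)
Sorted: 6 hexes.

Answer: 5 -1 -4
5 0 -5
6 -2 -4
6 0 -6
7 -2 -5
7 -1 -6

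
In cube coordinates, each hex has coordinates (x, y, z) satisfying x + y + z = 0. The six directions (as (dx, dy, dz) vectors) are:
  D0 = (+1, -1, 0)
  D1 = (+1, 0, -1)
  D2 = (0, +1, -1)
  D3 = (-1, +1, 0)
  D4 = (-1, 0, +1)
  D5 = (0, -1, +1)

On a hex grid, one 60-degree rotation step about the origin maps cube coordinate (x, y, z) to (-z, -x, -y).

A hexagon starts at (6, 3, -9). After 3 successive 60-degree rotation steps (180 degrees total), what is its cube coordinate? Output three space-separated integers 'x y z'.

Answer: -6 -3 9

Derivation:
Start: (6, 3, -9)
Step 1: (6, 3, -9) -> (-(-9), -(6), -(3)) = (9, -6, -3)
Step 2: (9, -6, -3) -> (-(-3), -(9), -(-6)) = (3, -9, 6)
Step 3: (3, -9, 6) -> (-(6), -(3), -(-9)) = (-6, -3, 9)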